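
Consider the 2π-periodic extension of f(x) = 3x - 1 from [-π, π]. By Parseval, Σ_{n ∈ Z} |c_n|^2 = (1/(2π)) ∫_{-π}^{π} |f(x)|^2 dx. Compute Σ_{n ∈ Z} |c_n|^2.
Σ |c_n|^2 = 3π^2 + 1

Expand and integrate term by term over [-π, π]:
  ∫ (3x)^2 dx = 9·(2π^3/3); ∫ 2·3·(-1)·x dx = 0 (odd integrand); ∫ (-1)^2 dx = 1·2π.
So (1/(2π)) ∫_{-π}^{π} (3x - 1)^2 dx = 9π^2/3 + 1 = 3π^2 + 1.
Parseval ⇒ Σ |c_n|^2 = 3π^2 + 1.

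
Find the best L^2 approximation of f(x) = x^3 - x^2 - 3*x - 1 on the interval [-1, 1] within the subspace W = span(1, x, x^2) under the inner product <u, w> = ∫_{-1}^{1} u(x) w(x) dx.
g(x) = -x^2 - 12*x/5 - 1

The best approximation g ∈ W is the orthogonal projection of f onto W. Writing g = a_0 + a_1 x + a_2 x^2, the coefficients solve the normal equations G · a = b where
  G_{ij} = <φ_i, φ_j> and b_i = <f, φ_i>, with φ_0 = 1, φ_1 = x, φ_2 = x^2.
G =
  [2, 0, 2/3]
  [0, 2/3, 0]
  [2/3, 0, 2/5],
b = (-8/3, -8/5, -16/15).
Solving gives a_0 = -1, a_1 = -12/5, a_2 = -1, so
  g(x) = -x^2 - 12*x/5 - 1.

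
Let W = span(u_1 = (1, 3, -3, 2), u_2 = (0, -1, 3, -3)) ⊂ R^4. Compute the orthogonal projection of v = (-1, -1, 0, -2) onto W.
proj_W(v) = (-26/113, -95/113, 129/113, -103/113)

Set up U = [u_1 | ... | u_2] ∈ R^(4×2). The projector onto W = col(U) is P = U (U^T U)^(-1) U^T.
Compute U^T U =
  [23, -18]
  [-18, 19],
and U^T v = (-8, 7).
Solve U^T U · c = U^T v for the coefficients: c = (-26/113, 17/113). The projection is proj_W(v) = U c.
Check: (v - proj_W(v)) · u_1 = 0  (should be 0).
Check: (v - proj_W(v)) · u_2 = 0  (should be 0).
Result: proj_W(v) = (-26/113, -95/113, 129/113, -103/113).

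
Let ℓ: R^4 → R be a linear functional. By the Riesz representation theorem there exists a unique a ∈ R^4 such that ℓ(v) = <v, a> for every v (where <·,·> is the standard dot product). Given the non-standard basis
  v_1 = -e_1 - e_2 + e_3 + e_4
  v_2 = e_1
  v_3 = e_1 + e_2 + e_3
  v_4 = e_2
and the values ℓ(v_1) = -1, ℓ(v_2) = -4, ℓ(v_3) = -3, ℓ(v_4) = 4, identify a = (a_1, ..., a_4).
a = (-4, 4, -3, 2)

Write a = (a_1, ..., a_4) in the standard basis. For each basis vector v_i, ℓ(v_i) = <v_i, a> is a linear equation in the a_j's. Collect the n equations into a matrix system V a = ℓ, where row i of V is v_i (expressed in the standard basis). Since V is invertible (lower-triangular with 1s on the diagonal, up to permutation), solve by back-substitution:
  V =
[[-1, -1, 1, 1],
 [1, 0, 0, 0],
 [1, 1, 1, 0],
 [0, 1, 0, 0]]
  V a = (-1, -4, -3, 4)
Solving gives a = (-4, 4, -3, 2).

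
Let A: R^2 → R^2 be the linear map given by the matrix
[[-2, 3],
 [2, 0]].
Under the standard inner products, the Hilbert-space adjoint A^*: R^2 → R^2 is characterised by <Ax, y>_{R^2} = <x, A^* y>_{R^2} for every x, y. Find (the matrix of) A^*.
A^* = A^T =
[[-2, 2],
 [3, 0]]

For real matrices with standard dot products, the defining identity <Ax, y> = <x, A^* y> gives (Ax)^T y = x^T (A^*) y, i.e. x^T A^T y = x^T (A^*) y. Since this holds for all x, y, we must have A^* = A^T. Therefore
A^* =
[[-2, 2],
 [3, 0]].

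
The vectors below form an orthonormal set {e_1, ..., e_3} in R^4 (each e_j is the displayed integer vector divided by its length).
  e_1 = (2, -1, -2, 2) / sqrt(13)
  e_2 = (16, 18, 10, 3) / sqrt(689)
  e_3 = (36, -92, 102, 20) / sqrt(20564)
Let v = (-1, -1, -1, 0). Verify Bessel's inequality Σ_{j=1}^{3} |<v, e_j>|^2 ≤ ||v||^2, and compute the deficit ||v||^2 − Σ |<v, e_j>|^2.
Σ |<v, e_j>|^2 = 290/97; ||v||^2 = 3; deficit = 1/97

Write each e_j = u_j / sqrt(<u_j, u_j>) where u_j is the displayed integer vector. Then <v, e_j> = <v, u_j> / sqrt(<u_j, u_j>), so |<v, e_j>|^2 = <v, u_j>^2 / <u_j, u_j>.
Coefficients: <v, e_1> = 1/sqrt(13), <v, e_2> = -44/sqrt(689), <v, e_3> = -46/sqrt(20564).
Square and sum: Σ |<v, e_j>|^2 = 290/97.
Compute ||v||^2 = v·v = 3.
Deficit = 3 − 290/97 = 1/97 ≥ 0, confirming Bessel's inequality. (The deficit equals ||v − Σ <v,e_j> e_j||^2, the squared distance from v to span{e_j}.)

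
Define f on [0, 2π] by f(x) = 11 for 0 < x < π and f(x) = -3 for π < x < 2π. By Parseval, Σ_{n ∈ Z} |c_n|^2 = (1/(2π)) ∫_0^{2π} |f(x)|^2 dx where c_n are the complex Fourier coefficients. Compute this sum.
Σ |c_n|^2 = 65

Parseval equates the L^2 energy of f (normalised by 1/(2π)) with the ℓ^2 sum of its Fourier coefficients: (1/(2π)) ∫_0^{2π} |f|^2 = Σ |c_n|^2.
Compute the left side: (1/(2π)) [∫_0^π 11^2 dx + ∫_π^{2π} (-3)^2 dx] = (1/(2π)) · (121π + 9π) = (121 + 9)/2 = 65.
So Σ_{n ∈ Z} |c_n|^2 = 65.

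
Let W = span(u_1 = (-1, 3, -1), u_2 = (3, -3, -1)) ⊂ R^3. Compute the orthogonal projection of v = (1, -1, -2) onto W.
proj_W(v) = (37/22, -6/11, -29/22)

Set up U = [u_1 | ... | u_2] ∈ R^(3×2). The projector onto W = col(U) is P = U (U^T U)^(-1) U^T.
Compute U^T U =
  [11, -11]
  [-11, 19],
and U^T v = (-2, 8).
Solve U^T U · c = U^T v for the coefficients: c = (25/44, 3/4). The projection is proj_W(v) = U c.
Check: (v - proj_W(v)) · u_1 = 0  (should be 0).
Check: (v - proj_W(v)) · u_2 = 0  (should be 0).
Result: proj_W(v) = (37/22, -6/11, -29/22).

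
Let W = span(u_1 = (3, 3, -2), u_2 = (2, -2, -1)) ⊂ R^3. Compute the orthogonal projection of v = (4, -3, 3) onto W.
proj_W(v) = (349/194, -643/194, -75/97)

Set up U = [u_1 | ... | u_2] ∈ R^(3×2). The projector onto W = col(U) is P = U (U^T U)^(-1) U^T.
Compute U^T U =
  [22, 2]
  [2, 9],
and U^T v = (-3, 11).
Solve U^T U · c = U^T v for the coefficients: c = (-49/194, 124/97). The projection is proj_W(v) = U c.
Check: (v - proj_W(v)) · u_1 = 0  (should be 0).
Check: (v - proj_W(v)) · u_2 = 0  (should be 0).
Result: proj_W(v) = (349/194, -643/194, -75/97).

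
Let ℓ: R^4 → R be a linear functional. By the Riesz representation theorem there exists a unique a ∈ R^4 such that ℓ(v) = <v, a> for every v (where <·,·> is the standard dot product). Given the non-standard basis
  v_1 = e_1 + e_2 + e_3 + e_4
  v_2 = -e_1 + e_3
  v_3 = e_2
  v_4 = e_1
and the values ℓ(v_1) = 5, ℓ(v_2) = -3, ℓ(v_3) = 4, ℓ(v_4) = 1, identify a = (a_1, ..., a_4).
a = (1, 4, -2, 2)

Write a = (a_1, ..., a_4) in the standard basis. For each basis vector v_i, ℓ(v_i) = <v_i, a> is a linear equation in the a_j's. Collect the n equations into a matrix system V a = ℓ, where row i of V is v_i (expressed in the standard basis). Since V is invertible (lower-triangular with 1s on the diagonal, up to permutation), solve by back-substitution:
  V =
[[1, 1, 1, 1],
 [-1, 0, 1, 0],
 [0, 1, 0, 0],
 [1, 0, 0, 0]]
  V a = (5, -3, 4, 1)
Solving gives a = (1, 4, -2, 2).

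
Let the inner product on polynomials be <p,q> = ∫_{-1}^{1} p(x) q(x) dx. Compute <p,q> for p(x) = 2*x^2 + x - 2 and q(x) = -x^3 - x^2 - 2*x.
<p,q> = -6/5

Expand the product: p(x)·q(x) = -2*x^5 - 3*x^4 - 3*x^3 + 4*x.
∫_{-1}^{1} of each monomial x^k gives [2/(k+1) if k even, 0 if k odd]. Integrating term-by-term (or equivalently evaluating the antiderivative F(x) = -x^6/3 - 3*x^5/5 - 3*x^4/4 + 2*x^2 at the endpoints):
  F(1) − F(−1) = 19/60 − (91/60) = -6/5.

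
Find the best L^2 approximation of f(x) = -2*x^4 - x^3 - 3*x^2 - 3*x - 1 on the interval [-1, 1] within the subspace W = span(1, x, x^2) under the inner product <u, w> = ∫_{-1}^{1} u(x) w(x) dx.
g(x) = -33*x^2/7 - 18*x/5 - 29/35

The best approximation g ∈ W is the orthogonal projection of f onto W. Writing g = a_0 + a_1 x + a_2 x^2, the coefficients solve the normal equations G · a = b where
  G_{ij} = <φ_i, φ_j> and b_i = <f, φ_i>, with φ_0 = 1, φ_1 = x, φ_2 = x^2.
G =
  [2, 0, 2/3]
  [0, 2/3, 0]
  [2/3, 0, 2/5],
b = (-24/5, -12/5, -256/105).
Solving gives a_0 = -29/35, a_1 = -18/5, a_2 = -33/7, so
  g(x) = -33*x^2/7 - 18*x/5 - 29/35.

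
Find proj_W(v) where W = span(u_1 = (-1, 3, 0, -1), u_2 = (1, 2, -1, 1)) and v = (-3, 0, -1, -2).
proj_W(v) = (-115/61, 25/61, 64/61, -115/61)

Set up U = [u_1 | ... | u_2] ∈ R^(4×2). The projector onto W = col(U) is P = U (U^T U)^(-1) U^T.
Compute U^T U =
  [11, 4]
  [4, 7],
and U^T v = (5, -4).
Solve U^T U · c = U^T v for the coefficients: c = (51/61, -64/61). The projection is proj_W(v) = U c.
Check: (v - proj_W(v)) · u_1 = 0  (should be 0).
Check: (v - proj_W(v)) · u_2 = 0  (should be 0).
Result: proj_W(v) = (-115/61, 25/61, 64/61, -115/61).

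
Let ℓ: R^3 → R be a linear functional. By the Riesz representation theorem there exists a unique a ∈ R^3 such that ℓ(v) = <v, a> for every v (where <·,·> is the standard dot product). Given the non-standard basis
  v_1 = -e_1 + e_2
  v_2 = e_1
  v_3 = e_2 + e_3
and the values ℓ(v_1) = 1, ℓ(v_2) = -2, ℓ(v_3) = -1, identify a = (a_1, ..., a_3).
a = (-2, -1, 0)

Write a = (a_1, ..., a_3) in the standard basis. For each basis vector v_i, ℓ(v_i) = <v_i, a> is a linear equation in the a_j's. Collect the n equations into a matrix system V a = ℓ, where row i of V is v_i (expressed in the standard basis). Since V is invertible (lower-triangular with 1s on the diagonal, up to permutation), solve by back-substitution:
  V =
[[-1, 1, 0],
 [1, 0, 0],
 [0, 1, 1]]
  V a = (1, -2, -1)
Solving gives a = (-2, -1, 0).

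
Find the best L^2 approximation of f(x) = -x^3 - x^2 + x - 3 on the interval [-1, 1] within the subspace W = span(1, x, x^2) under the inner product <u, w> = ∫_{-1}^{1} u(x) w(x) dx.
g(x) = -x^2 + 2*x/5 - 3

The best approximation g ∈ W is the orthogonal projection of f onto W. Writing g = a_0 + a_1 x + a_2 x^2, the coefficients solve the normal equations G · a = b where
  G_{ij} = <φ_i, φ_j> and b_i = <f, φ_i>, with φ_0 = 1, φ_1 = x, φ_2 = x^2.
G =
  [2, 0, 2/3]
  [0, 2/3, 0]
  [2/3, 0, 2/5],
b = (-20/3, 4/15, -12/5).
Solving gives a_0 = -3, a_1 = 2/5, a_2 = -1, so
  g(x) = -x^2 + 2*x/5 - 3.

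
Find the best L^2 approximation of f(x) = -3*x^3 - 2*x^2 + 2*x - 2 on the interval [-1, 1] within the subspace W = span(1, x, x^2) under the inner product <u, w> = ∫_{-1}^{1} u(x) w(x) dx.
g(x) = -2*x^2 + x/5 - 2

The best approximation g ∈ W is the orthogonal projection of f onto W. Writing g = a_0 + a_1 x + a_2 x^2, the coefficients solve the normal equations G · a = b where
  G_{ij} = <φ_i, φ_j> and b_i = <f, φ_i>, with φ_0 = 1, φ_1 = x, φ_2 = x^2.
G =
  [2, 0, 2/3]
  [0, 2/3, 0]
  [2/3, 0, 2/5],
b = (-16/3, 2/15, -32/15).
Solving gives a_0 = -2, a_1 = 1/5, a_2 = -2, so
  g(x) = -2*x^2 + x/5 - 2.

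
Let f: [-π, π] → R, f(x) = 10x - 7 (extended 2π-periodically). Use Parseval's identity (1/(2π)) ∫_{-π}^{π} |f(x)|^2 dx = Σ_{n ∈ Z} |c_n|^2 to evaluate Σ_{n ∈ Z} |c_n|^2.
Σ |c_n|^2 = 100π^2/3 + 49

Expand and integrate term by term over [-π, π]:
  ∫ (10x)^2 dx = 100·(2π^3/3); ∫ 2·10·(-7)·x dx = 0 (odd integrand); ∫ (-7)^2 dx = 49·2π.
So (1/(2π)) ∫_{-π}^{π} (10x - 7)^2 dx = 100π^2/3 + 49 = 100π^2/3 + 49.
Parseval ⇒ Σ |c_n|^2 = 100π^2/3 + 49.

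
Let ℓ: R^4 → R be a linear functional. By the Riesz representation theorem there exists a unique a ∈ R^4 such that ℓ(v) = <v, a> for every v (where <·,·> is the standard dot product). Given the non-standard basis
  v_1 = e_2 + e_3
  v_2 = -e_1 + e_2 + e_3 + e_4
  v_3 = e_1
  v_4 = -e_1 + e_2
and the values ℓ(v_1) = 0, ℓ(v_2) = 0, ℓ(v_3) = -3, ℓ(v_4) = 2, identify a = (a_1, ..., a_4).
a = (-3, -1, 1, -3)

Write a = (a_1, ..., a_4) in the standard basis. For each basis vector v_i, ℓ(v_i) = <v_i, a> is a linear equation in the a_j's. Collect the n equations into a matrix system V a = ℓ, where row i of V is v_i (expressed in the standard basis). Since V is invertible (lower-triangular with 1s on the diagonal, up to permutation), solve by back-substitution:
  V =
[[0, 1, 1, 0],
 [-1, 1, 1, 1],
 [1, 0, 0, 0],
 [-1, 1, 0, 0]]
  V a = (0, 0, -3, 2)
Solving gives a = (-3, -1, 1, -3).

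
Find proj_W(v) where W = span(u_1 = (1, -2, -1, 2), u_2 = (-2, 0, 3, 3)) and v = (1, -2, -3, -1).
proj_W(v) = (2, -4/3, -8/3, -2/3)

Set up U = [u_1 | ... | u_2] ∈ R^(4×2). The projector onto W = col(U) is P = U (U^T U)^(-1) U^T.
Compute U^T U =
  [10, 1]
  [1, 22],
and U^T v = (6, -14).
Solve U^T U · c = U^T v for the coefficients: c = (2/3, -2/3). The projection is proj_W(v) = U c.
Check: (v - proj_W(v)) · u_1 = 0  (should be 0).
Check: (v - proj_W(v)) · u_2 = 0  (should be 0).
Result: proj_W(v) = (2, -4/3, -8/3, -2/3).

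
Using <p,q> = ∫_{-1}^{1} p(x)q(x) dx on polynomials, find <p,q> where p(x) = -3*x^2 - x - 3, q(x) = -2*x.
<p,q> = 4/3

Expand the product: p(x)·q(x) = 6*x^3 + 2*x^2 + 6*x.
∫_{-1}^{1} of each monomial x^k gives [2/(k+1) if k even, 0 if k odd]. Integrating term-by-term (or equivalently evaluating the antiderivative F(x) = 3*x^4/2 + 2*x^3/3 + 3*x^2 at the endpoints):
  F(1) − F(−1) = 31/6 − (23/6) = 4/3.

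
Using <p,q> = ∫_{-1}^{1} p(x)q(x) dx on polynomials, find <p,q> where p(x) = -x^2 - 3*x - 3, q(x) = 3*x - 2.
<p,q> = 22/3

Expand the product: p(x)·q(x) = -3*x^3 - 7*x^2 - 3*x + 6.
∫_{-1}^{1} of each monomial x^k gives [2/(k+1) if k even, 0 if k odd]. Integrating term-by-term (or equivalently evaluating the antiderivative F(x) = -3*x^4/4 - 7*x^3/3 - 3*x^2/2 + 6*x at the endpoints):
  F(1) − F(−1) = 17/12 − (-71/12) = 22/3.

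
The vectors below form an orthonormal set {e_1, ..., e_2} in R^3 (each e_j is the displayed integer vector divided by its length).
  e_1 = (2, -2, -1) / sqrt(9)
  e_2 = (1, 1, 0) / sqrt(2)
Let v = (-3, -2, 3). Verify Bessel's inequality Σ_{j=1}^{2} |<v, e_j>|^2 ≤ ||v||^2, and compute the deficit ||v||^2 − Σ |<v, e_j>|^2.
Σ |<v, e_j>|^2 = 275/18; ||v||^2 = 22; deficit = 121/18

Write each e_j = u_j / sqrt(<u_j, u_j>) where u_j is the displayed integer vector. Then <v, e_j> = <v, u_j> / sqrt(<u_j, u_j>), so |<v, e_j>|^2 = <v, u_j>^2 / <u_j, u_j>.
Coefficients: <v, e_1> = -5/sqrt(9), <v, e_2> = -5/sqrt(2).
Square and sum: Σ |<v, e_j>|^2 = 275/18.
Compute ||v||^2 = v·v = 22.
Deficit = 22 − 275/18 = 121/18 ≥ 0, confirming Bessel's inequality. (The deficit equals ||v − Σ <v,e_j> e_j||^2, the squared distance from v to span{e_j}.)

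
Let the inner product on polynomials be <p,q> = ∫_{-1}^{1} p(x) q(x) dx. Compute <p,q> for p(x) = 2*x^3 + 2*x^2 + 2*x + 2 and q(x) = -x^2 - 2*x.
<p,q> = -32/5

Expand the product: p(x)·q(x) = -2*x^5 - 6*x^4 - 6*x^3 - 6*x^2 - 4*x.
∫_{-1}^{1} of each monomial x^k gives [2/(k+1) if k even, 0 if k odd]. Integrating term-by-term (or equivalently evaluating the antiderivative F(x) = -x^6/3 - 6*x^5/5 - 3*x^4/2 - 2*x^3 - 2*x^2 at the endpoints):
  F(1) − F(−1) = -211/30 − (-19/30) = -32/5.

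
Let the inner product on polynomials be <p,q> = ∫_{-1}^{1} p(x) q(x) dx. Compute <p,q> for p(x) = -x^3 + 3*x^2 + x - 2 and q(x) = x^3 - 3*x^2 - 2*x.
<p,q> = -2/105

Expand the product: p(x)·q(x) = -x^6 + 6*x^5 - 6*x^4 - 11*x^3 + 4*x^2 + 4*x.
∫_{-1}^{1} of each monomial x^k gives [2/(k+1) if k even, 0 if k odd]. Integrating term-by-term (or equivalently evaluating the antiderivative F(x) = -x^7/7 + x^6 - 6*x^5/5 - 11*x^4/4 + 4*x^3/3 + 2*x^2 at the endpoints):
  F(1) − F(−1) = 101/420 − (109/420) = -2/105.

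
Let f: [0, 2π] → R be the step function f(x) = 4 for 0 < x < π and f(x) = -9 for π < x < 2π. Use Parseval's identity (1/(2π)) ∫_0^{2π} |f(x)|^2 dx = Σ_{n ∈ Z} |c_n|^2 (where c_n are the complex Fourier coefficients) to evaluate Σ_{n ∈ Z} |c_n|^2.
Σ |c_n|^2 = 97/2

Parseval equates the L^2 energy of f (normalised by 1/(2π)) with the ℓ^2 sum of its Fourier coefficients: (1/(2π)) ∫_0^{2π} |f|^2 = Σ |c_n|^2.
Compute the left side: (1/(2π)) [∫_0^π 4^2 dx + ∫_π^{2π} (-9)^2 dx] = (1/(2π)) · (16π + 81π) = (16 + 81)/2 = 97/2.
So Σ_{n ∈ Z} |c_n|^2 = 97/2.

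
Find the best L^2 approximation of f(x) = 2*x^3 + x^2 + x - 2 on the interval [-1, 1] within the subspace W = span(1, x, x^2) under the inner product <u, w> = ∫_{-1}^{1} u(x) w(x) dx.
g(x) = x^2 + 11*x/5 - 2

The best approximation g ∈ W is the orthogonal projection of f onto W. Writing g = a_0 + a_1 x + a_2 x^2, the coefficients solve the normal equations G · a = b where
  G_{ij} = <φ_i, φ_j> and b_i = <f, φ_i>, with φ_0 = 1, φ_1 = x, φ_2 = x^2.
G =
  [2, 0, 2/3]
  [0, 2/3, 0]
  [2/3, 0, 2/5],
b = (-10/3, 22/15, -14/15).
Solving gives a_0 = -2, a_1 = 11/5, a_2 = 1, so
  g(x) = x^2 + 11*x/5 - 2.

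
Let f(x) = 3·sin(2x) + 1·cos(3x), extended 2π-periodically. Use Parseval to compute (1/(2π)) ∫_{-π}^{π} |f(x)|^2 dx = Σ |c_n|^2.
Σ |c_n|^2 = 5

Expand |f|^2 and use orthogonality of {sin(nx), cos(mx)} on [-π, π]:
  ∫_{-π}^{π} sin(nx)^2 dx = π, ∫ cos(mx)^2 dx = π, and cross terms integrate to 0.
So ∫_{-π}^{π} f(x)^2 dx = 3^2 · π + 1^2 · π = (9 + 1)π.
Divide by 2π: (9 + 1)/2 = 5.
By Parseval, this equals Σ |c_n|^2.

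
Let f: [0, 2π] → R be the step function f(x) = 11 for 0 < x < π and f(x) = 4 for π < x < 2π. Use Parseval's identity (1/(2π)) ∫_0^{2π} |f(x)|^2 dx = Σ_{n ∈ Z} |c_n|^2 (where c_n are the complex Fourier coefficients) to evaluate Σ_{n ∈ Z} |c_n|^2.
Σ |c_n|^2 = 137/2

Parseval equates the L^2 energy of f (normalised by 1/(2π)) with the ℓ^2 sum of its Fourier coefficients: (1/(2π)) ∫_0^{2π} |f|^2 = Σ |c_n|^2.
Compute the left side: (1/(2π)) [∫_0^π 11^2 dx + ∫_π^{2π} 4^2 dx] = (1/(2π)) · (121π + 16π) = (121 + 16)/2 = 137/2.
So Σ_{n ∈ Z} |c_n|^2 = 137/2.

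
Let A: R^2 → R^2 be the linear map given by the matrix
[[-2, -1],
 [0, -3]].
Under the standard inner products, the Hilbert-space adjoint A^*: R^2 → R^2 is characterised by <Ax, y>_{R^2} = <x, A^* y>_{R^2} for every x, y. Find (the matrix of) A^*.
A^* = A^T =
[[-2, 0],
 [-1, -3]]

For real matrices with standard dot products, the defining identity <Ax, y> = <x, A^* y> gives (Ax)^T y = x^T (A^*) y, i.e. x^T A^T y = x^T (A^*) y. Since this holds for all x, y, we must have A^* = A^T. Therefore
A^* =
[[-2, 0],
 [-1, -3]].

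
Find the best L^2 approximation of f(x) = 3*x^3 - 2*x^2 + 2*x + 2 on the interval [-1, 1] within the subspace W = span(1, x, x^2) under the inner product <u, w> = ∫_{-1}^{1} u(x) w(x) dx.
g(x) = -2*x^2 + 19*x/5 + 2

The best approximation g ∈ W is the orthogonal projection of f onto W. Writing g = a_0 + a_1 x + a_2 x^2, the coefficients solve the normal equations G · a = b where
  G_{ij} = <φ_i, φ_j> and b_i = <f, φ_i>, with φ_0 = 1, φ_1 = x, φ_2 = x^2.
G =
  [2, 0, 2/3]
  [0, 2/3, 0]
  [2/3, 0, 2/5],
b = (8/3, 38/15, 8/15).
Solving gives a_0 = 2, a_1 = 19/5, a_2 = -2, so
  g(x) = -2*x^2 + 19*x/5 + 2.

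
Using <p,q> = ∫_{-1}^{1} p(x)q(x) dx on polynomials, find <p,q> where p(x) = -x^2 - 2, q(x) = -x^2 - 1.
<p,q> = 32/5

Expand the product: p(x)·q(x) = x^4 + 3*x^2 + 2.
∫_{-1}^{1} of each monomial x^k gives [2/(k+1) if k even, 0 if k odd]. Integrating term-by-term (or equivalently evaluating the antiderivative F(x) = x^5/5 + x^3 + 2*x at the endpoints):
  F(1) − F(−1) = 16/5 − (-16/5) = 32/5.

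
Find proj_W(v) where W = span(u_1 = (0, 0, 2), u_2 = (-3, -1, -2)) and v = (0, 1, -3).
proj_W(v) = (3/10, 1/10, -3)

Set up U = [u_1 | ... | u_2] ∈ R^(3×2). The projector onto W = col(U) is P = U (U^T U)^(-1) U^T.
Compute U^T U =
  [4, -4]
  [-4, 14],
and U^T v = (-6, 5).
Solve U^T U · c = U^T v for the coefficients: c = (-8/5, -1/10). The projection is proj_W(v) = U c.
Check: (v - proj_W(v)) · u_1 = 0  (should be 0).
Check: (v - proj_W(v)) · u_2 = 0  (should be 0).
Result: proj_W(v) = (3/10, 1/10, -3).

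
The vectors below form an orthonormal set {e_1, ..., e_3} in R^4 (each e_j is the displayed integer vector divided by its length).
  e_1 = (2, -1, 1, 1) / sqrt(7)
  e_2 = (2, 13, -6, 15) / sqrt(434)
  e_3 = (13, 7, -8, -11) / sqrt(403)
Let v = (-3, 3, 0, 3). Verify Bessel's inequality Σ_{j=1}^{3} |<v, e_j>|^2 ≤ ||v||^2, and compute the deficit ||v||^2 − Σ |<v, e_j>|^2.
Σ |<v, e_j>|^2 = 333/13; ||v||^2 = 27; deficit = 18/13

Write each e_j = u_j / sqrt(<u_j, u_j>) where u_j is the displayed integer vector. Then <v, e_j> = <v, u_j> / sqrt(<u_j, u_j>), so |<v, e_j>|^2 = <v, u_j>^2 / <u_j, u_j>.
Coefficients: <v, e_1> = -6/sqrt(7), <v, e_2> = 78/sqrt(434), <v, e_3> = -51/sqrt(403).
Square and sum: Σ |<v, e_j>|^2 = 333/13.
Compute ||v||^2 = v·v = 27.
Deficit = 27 − 333/13 = 18/13 ≥ 0, confirming Bessel's inequality. (The deficit equals ||v − Σ <v,e_j> e_j||^2, the squared distance from v to span{e_j}.)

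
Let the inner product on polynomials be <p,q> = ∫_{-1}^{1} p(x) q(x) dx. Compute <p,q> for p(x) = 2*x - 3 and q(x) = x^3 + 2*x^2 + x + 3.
<p,q> = -298/15

Expand the product: p(x)·q(x) = 2*x^4 + x^3 - 4*x^2 + 3*x - 9.
∫_{-1}^{1} of each monomial x^k gives [2/(k+1) if k even, 0 if k odd]. Integrating term-by-term (or equivalently evaluating the antiderivative F(x) = 2*x^5/5 + x^4/4 - 4*x^3/3 + 3*x^2/2 - 9*x at the endpoints):
  F(1) − F(−1) = -491/60 − (701/60) = -298/15.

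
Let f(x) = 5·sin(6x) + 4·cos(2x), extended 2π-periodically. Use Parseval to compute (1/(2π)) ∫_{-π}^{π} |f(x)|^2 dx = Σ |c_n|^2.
Σ |c_n|^2 = 41/2

Expand |f|^2 and use orthogonality of {sin(nx), cos(mx)} on [-π, π]:
  ∫_{-π}^{π} sin(nx)^2 dx = π, ∫ cos(mx)^2 dx = π, and cross terms integrate to 0.
So ∫_{-π}^{π} f(x)^2 dx = 5^2 · π + 4^2 · π = (25 + 16)π.
Divide by 2π: (25 + 16)/2 = 41/2.
By Parseval, this equals Σ |c_n|^2.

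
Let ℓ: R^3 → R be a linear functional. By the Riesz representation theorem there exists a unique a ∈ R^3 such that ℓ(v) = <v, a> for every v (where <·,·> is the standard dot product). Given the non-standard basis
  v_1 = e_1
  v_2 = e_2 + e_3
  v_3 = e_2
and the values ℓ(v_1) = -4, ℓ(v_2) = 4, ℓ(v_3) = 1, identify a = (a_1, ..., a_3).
a = (-4, 1, 3)

Write a = (a_1, ..., a_3) in the standard basis. For each basis vector v_i, ℓ(v_i) = <v_i, a> is a linear equation in the a_j's. Collect the n equations into a matrix system V a = ℓ, where row i of V is v_i (expressed in the standard basis). Since V is invertible (lower-triangular with 1s on the diagonal, up to permutation), solve by back-substitution:
  V =
[[1, 0, 0],
 [0, 1, 1],
 [0, 1, 0]]
  V a = (-4, 4, 1)
Solving gives a = (-4, 1, 3).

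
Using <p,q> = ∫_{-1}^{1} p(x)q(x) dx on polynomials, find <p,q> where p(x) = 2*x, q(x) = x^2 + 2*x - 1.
<p,q> = 8/3

Expand the product: p(x)·q(x) = 2*x^3 + 4*x^2 - 2*x.
∫_{-1}^{1} of each monomial x^k gives [2/(k+1) if k even, 0 if k odd]. Integrating term-by-term (or equivalently evaluating the antiderivative F(x) = x^4/2 + 4*x^3/3 - x^2 at the endpoints):
  F(1) − F(−1) = 5/6 − (-11/6) = 8/3.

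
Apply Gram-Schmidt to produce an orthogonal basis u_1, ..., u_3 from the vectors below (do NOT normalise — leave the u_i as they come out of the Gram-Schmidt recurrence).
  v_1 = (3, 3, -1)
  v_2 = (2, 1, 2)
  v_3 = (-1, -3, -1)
Orthogonal basis:
  u_1 = (3, 3, -1)
  u_2 = (17/19, -2/19, 45/19)
  u_3 = (70/61, -80/61, -30/61)

Apply the Gram-Schmidt recurrence
  u_1 = v_1
  u_i = v_i − Σ_{j<i} ((v_i · u_j) / (u_j · u_j)) · u_j.

Step by step this gives:
  u_1 = (3, 3, -1)
  u_2 = (17/19, -2/19, 45/19)
  u_3 = (70/61, -80/61, -30/61)

Orthogonality check:
  u_2 · u_1 = 0 (should be 0)
  u_3 · u_1 = 0 (should be 0)
  u_3 · u_2 = 0 (should be 0)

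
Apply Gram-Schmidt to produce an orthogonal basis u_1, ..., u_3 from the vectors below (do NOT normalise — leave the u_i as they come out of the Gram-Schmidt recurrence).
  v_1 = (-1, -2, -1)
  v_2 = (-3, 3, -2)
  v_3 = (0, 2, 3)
Orthogonal basis:
  u_1 = (-1, -2, -1)
  u_2 = (-19/6, 8/3, -13/6)
  u_3 = (-175/131, -25/131, 225/131)

Apply the Gram-Schmidt recurrence
  u_1 = v_1
  u_i = v_i − Σ_{j<i} ((v_i · u_j) / (u_j · u_j)) · u_j.

Step by step this gives:
  u_1 = (-1, -2, -1)
  u_2 = (-19/6, 8/3, -13/6)
  u_3 = (-175/131, -25/131, 225/131)

Orthogonality check:
  u_2 · u_1 = 0 (should be 0)
  u_3 · u_1 = 0 (should be 0)
  u_3 · u_2 = 0 (should be 0)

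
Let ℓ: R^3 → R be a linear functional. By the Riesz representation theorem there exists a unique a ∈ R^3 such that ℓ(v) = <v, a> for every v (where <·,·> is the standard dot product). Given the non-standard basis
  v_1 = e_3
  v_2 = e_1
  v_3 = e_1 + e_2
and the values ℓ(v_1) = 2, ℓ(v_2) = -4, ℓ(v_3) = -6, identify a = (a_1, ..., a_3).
a = (-4, -2, 2)

Write a = (a_1, ..., a_3) in the standard basis. For each basis vector v_i, ℓ(v_i) = <v_i, a> is a linear equation in the a_j's. Collect the n equations into a matrix system V a = ℓ, where row i of V is v_i (expressed in the standard basis). Since V is invertible (lower-triangular with 1s on the diagonal, up to permutation), solve by back-substitution:
  V =
[[0, 0, 1],
 [1, 0, 0],
 [1, 1, 0]]
  V a = (2, -4, -6)
Solving gives a = (-4, -2, 2).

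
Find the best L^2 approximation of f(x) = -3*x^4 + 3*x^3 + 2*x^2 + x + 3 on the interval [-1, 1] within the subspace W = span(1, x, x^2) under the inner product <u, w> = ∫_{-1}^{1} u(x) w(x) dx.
g(x) = -4*x^2/7 + 14*x/5 + 114/35

The best approximation g ∈ W is the orthogonal projection of f onto W. Writing g = a_0 + a_1 x + a_2 x^2, the coefficients solve the normal equations G · a = b where
  G_{ij} = <φ_i, φ_j> and b_i = <f, φ_i>, with φ_0 = 1, φ_1 = x, φ_2 = x^2.
G =
  [2, 0, 2/3]
  [0, 2/3, 0]
  [2/3, 0, 2/5],
b = (92/15, 28/15, 68/35).
Solving gives a_0 = 114/35, a_1 = 14/5, a_2 = -4/7, so
  g(x) = -4*x^2/7 + 14*x/5 + 114/35.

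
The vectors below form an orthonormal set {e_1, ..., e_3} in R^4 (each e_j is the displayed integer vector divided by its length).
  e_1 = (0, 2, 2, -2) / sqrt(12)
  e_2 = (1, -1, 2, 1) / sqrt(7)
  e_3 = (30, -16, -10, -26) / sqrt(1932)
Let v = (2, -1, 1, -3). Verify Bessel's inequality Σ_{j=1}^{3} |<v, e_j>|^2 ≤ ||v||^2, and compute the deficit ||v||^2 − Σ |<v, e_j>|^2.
Σ |<v, e_j>|^2 = 329/23; ||v||^2 = 15; deficit = 16/23

Write each e_j = u_j / sqrt(<u_j, u_j>) where u_j is the displayed integer vector. Then <v, e_j> = <v, u_j> / sqrt(<u_j, u_j>), so |<v, e_j>|^2 = <v, u_j>^2 / <u_j, u_j>.
Coefficients: <v, e_1> = 6/sqrt(12), <v, e_2> = 2/sqrt(7), <v, e_3> = 144/sqrt(1932).
Square and sum: Σ |<v, e_j>|^2 = 329/23.
Compute ||v||^2 = v·v = 15.
Deficit = 15 − 329/23 = 16/23 ≥ 0, confirming Bessel's inequality. (The deficit equals ||v − Σ <v,e_j> e_j||^2, the squared distance from v to span{e_j}.)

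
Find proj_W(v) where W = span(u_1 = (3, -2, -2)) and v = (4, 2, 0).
proj_W(v) = (24/17, -16/17, -16/17)

Set up U = [u_1 | ... | u_1] ∈ R^(3×1). The projector onto W = col(U) is P = U (U^T U)^(-1) U^T.
Compute U^T U =
  [17],
and U^T v = (8).
Solve U^T U · c = U^T v for the coefficients: c = (8/17). The projection is proj_W(v) = U c.
Check: (v - proj_W(v)) · u_1 = 0  (should be 0).
Result: proj_W(v) = (24/17, -16/17, -16/17).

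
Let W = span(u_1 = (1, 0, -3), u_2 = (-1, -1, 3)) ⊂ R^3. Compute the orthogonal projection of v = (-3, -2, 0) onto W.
proj_W(v) = (-3/10, -2, 9/10)

Set up U = [u_1 | ... | u_2] ∈ R^(3×2). The projector onto W = col(U) is P = U (U^T U)^(-1) U^T.
Compute U^T U =
  [10, -10]
  [-10, 11],
and U^T v = (-3, 5).
Solve U^T U · c = U^T v for the coefficients: c = (17/10, 2). The projection is proj_W(v) = U c.
Check: (v - proj_W(v)) · u_1 = 0  (should be 0).
Check: (v - proj_W(v)) · u_2 = 0  (should be 0).
Result: proj_W(v) = (-3/10, -2, 9/10).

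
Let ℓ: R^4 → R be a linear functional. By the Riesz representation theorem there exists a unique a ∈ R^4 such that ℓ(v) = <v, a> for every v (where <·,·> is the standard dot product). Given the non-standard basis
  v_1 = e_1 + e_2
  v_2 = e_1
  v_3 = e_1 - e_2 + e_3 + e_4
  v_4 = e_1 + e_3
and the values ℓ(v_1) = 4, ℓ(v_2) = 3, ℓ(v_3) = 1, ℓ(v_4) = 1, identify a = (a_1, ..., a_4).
a = (3, 1, -2, 1)

Write a = (a_1, ..., a_4) in the standard basis. For each basis vector v_i, ℓ(v_i) = <v_i, a> is a linear equation in the a_j's. Collect the n equations into a matrix system V a = ℓ, where row i of V is v_i (expressed in the standard basis). Since V is invertible (lower-triangular with 1s on the diagonal, up to permutation), solve by back-substitution:
  V =
[[1, 1, 0, 0],
 [1, 0, 0, 0],
 [1, -1, 1, 1],
 [1, 0, 1, 0]]
  V a = (4, 3, 1, 1)
Solving gives a = (3, 1, -2, 1).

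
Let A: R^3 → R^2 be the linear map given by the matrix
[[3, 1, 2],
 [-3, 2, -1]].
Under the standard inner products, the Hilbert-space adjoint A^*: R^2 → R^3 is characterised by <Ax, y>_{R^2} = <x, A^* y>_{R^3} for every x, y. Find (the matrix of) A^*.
A^* = A^T =
[[3, -3],
 [1, 2],
 [2, -1]]

For real matrices with standard dot products, the defining identity <Ax, y> = <x, A^* y> gives (Ax)^T y = x^T (A^*) y, i.e. x^T A^T y = x^T (A^*) y. Since this holds for all x, y, we must have A^* = A^T. Therefore
A^* =
[[3, -3],
 [1, 2],
 [2, -1]].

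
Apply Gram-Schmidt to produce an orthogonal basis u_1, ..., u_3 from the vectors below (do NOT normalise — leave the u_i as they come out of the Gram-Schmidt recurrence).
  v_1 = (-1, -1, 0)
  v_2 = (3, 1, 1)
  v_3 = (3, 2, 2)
Orthogonal basis:
  u_1 = (-1, -1, 0)
  u_2 = (1, -1, 1)
  u_3 = (-1/2, 1/2, 1)

Apply the Gram-Schmidt recurrence
  u_1 = v_1
  u_i = v_i − Σ_{j<i} ((v_i · u_j) / (u_j · u_j)) · u_j.

Step by step this gives:
  u_1 = (-1, -1, 0)
  u_2 = (1, -1, 1)
  u_3 = (-1/2, 1/2, 1)

Orthogonality check:
  u_2 · u_1 = 0 (should be 0)
  u_3 · u_1 = 0 (should be 0)
  u_3 · u_2 = 0 (should be 0)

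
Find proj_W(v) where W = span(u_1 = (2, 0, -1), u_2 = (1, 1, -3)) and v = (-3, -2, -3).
proj_W(v) = (-71/30, 7/6, -26/15)

Set up U = [u_1 | ... | u_2] ∈ R^(3×2). The projector onto W = col(U) is P = U (U^T U)^(-1) U^T.
Compute U^T U =
  [5, 5]
  [5, 11],
and U^T v = (-3, 4).
Solve U^T U · c = U^T v for the coefficients: c = (-53/30, 7/6). The projection is proj_W(v) = U c.
Check: (v - proj_W(v)) · u_1 = 0  (should be 0).
Check: (v - proj_W(v)) · u_2 = 0  (should be 0).
Result: proj_W(v) = (-71/30, 7/6, -26/15).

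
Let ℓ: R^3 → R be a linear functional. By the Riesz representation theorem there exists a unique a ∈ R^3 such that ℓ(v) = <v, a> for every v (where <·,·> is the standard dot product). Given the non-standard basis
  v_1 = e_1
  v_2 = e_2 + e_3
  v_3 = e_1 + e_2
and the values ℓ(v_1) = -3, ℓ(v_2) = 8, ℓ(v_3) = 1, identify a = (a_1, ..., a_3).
a = (-3, 4, 4)

Write a = (a_1, ..., a_3) in the standard basis. For each basis vector v_i, ℓ(v_i) = <v_i, a> is a linear equation in the a_j's. Collect the n equations into a matrix system V a = ℓ, where row i of V is v_i (expressed in the standard basis). Since V is invertible (lower-triangular with 1s on the diagonal, up to permutation), solve by back-substitution:
  V =
[[1, 0, 0],
 [0, 1, 1],
 [1, 1, 0]]
  V a = (-3, 8, 1)
Solving gives a = (-3, 4, 4).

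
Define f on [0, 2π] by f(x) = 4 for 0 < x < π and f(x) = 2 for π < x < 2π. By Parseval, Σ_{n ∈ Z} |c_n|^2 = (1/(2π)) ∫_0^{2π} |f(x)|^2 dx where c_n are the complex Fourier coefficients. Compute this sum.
Σ |c_n|^2 = 10

Parseval equates the L^2 energy of f (normalised by 1/(2π)) with the ℓ^2 sum of its Fourier coefficients: (1/(2π)) ∫_0^{2π} |f|^2 = Σ |c_n|^2.
Compute the left side: (1/(2π)) [∫_0^π 4^2 dx + ∫_π^{2π} 2^2 dx] = (1/(2π)) · (16π + 4π) = (16 + 4)/2 = 10.
So Σ_{n ∈ Z} |c_n|^2 = 10.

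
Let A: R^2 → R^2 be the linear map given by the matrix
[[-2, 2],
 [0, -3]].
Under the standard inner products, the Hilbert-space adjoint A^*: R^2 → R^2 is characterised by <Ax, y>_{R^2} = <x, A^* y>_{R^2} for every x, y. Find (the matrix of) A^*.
A^* = A^T =
[[-2, 0],
 [2, -3]]

For real matrices with standard dot products, the defining identity <Ax, y> = <x, A^* y> gives (Ax)^T y = x^T (A^*) y, i.e. x^T A^T y = x^T (A^*) y. Since this holds for all x, y, we must have A^* = A^T. Therefore
A^* =
[[-2, 0],
 [2, -3]].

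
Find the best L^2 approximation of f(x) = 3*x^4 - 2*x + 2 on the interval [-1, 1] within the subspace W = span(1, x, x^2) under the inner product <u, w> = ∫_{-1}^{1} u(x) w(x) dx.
g(x) = 18*x^2/7 - 2*x + 61/35

The best approximation g ∈ W is the orthogonal projection of f onto W. Writing g = a_0 + a_1 x + a_2 x^2, the coefficients solve the normal equations G · a = b where
  G_{ij} = <φ_i, φ_j> and b_i = <f, φ_i>, with φ_0 = 1, φ_1 = x, φ_2 = x^2.
G =
  [2, 0, 2/3]
  [0, 2/3, 0]
  [2/3, 0, 2/5],
b = (26/5, -4/3, 46/21).
Solving gives a_0 = 61/35, a_1 = -2, a_2 = 18/7, so
  g(x) = 18*x^2/7 - 2*x + 61/35.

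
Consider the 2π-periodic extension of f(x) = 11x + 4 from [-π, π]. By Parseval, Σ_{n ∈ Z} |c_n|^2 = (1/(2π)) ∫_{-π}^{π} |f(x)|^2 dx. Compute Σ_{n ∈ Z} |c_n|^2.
Σ |c_n|^2 = 121π^2/3 + 16

Expand and integrate term by term over [-π, π]:
  ∫ (11x)^2 dx = 121·(2π^3/3); ∫ 2·11·(4)·x dx = 0 (odd integrand); ∫ 4^2 dx = 16·2π.
So (1/(2π)) ∫_{-π}^{π} (11x + 4)^2 dx = 121π^2/3 + 16 = 121π^2/3 + 16.
Parseval ⇒ Σ |c_n|^2 = 121π^2/3 + 16.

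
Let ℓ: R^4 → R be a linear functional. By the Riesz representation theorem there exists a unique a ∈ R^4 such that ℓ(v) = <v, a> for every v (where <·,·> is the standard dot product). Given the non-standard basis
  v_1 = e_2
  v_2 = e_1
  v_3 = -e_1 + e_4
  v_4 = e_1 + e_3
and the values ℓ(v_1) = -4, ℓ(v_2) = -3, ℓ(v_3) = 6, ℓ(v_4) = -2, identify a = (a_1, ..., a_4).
a = (-3, -4, 1, 3)

Write a = (a_1, ..., a_4) in the standard basis. For each basis vector v_i, ℓ(v_i) = <v_i, a> is a linear equation in the a_j's. Collect the n equations into a matrix system V a = ℓ, where row i of V is v_i (expressed in the standard basis). Since V is invertible (lower-triangular with 1s on the diagonal, up to permutation), solve by back-substitution:
  V =
[[0, 1, 0, 0],
 [1, 0, 0, 0],
 [-1, 0, 0, 1],
 [1, 0, 1, 0]]
  V a = (-4, -3, 6, -2)
Solving gives a = (-3, -4, 1, 3).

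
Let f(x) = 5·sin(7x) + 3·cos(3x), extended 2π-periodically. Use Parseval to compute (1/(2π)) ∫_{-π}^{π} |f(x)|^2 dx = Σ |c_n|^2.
Σ |c_n|^2 = 17

Expand |f|^2 and use orthogonality of {sin(nx), cos(mx)} on [-π, π]:
  ∫_{-π}^{π} sin(nx)^2 dx = π, ∫ cos(mx)^2 dx = π, and cross terms integrate to 0.
So ∫_{-π}^{π} f(x)^2 dx = 5^2 · π + 3^2 · π = (25 + 9)π.
Divide by 2π: (25 + 9)/2 = 17.
By Parseval, this equals Σ |c_n|^2.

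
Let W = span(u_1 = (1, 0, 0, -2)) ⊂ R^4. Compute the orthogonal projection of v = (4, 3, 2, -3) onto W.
proj_W(v) = (2, 0, 0, -4)

Set up U = [u_1 | ... | u_1] ∈ R^(4×1). The projector onto W = col(U) is P = U (U^T U)^(-1) U^T.
Compute U^T U =
  [5],
and U^T v = (10).
Solve U^T U · c = U^T v for the coefficients: c = (2). The projection is proj_W(v) = U c.
Check: (v - proj_W(v)) · u_1 = 0  (should be 0).
Result: proj_W(v) = (2, 0, 0, -4).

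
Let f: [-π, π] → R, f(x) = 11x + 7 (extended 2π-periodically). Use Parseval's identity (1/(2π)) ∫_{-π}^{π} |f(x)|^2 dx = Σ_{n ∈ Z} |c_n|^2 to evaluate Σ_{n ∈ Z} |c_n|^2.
Σ |c_n|^2 = 121π^2/3 + 49

Expand and integrate term by term over [-π, π]:
  ∫ (11x)^2 dx = 121·(2π^3/3); ∫ 2·11·(7)·x dx = 0 (odd integrand); ∫ 7^2 dx = 49·2π.
So (1/(2π)) ∫_{-π}^{π} (11x + 7)^2 dx = 121π^2/3 + 49 = 121π^2/3 + 49.
Parseval ⇒ Σ |c_n|^2 = 121π^2/3 + 49.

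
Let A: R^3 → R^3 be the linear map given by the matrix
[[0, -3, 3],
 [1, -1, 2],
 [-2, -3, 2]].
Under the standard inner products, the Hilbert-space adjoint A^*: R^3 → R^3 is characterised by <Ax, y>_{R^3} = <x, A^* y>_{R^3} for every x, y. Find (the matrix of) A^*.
A^* = A^T =
[[0, 1, -2],
 [-3, -1, -3],
 [3, 2, 2]]

For real matrices with standard dot products, the defining identity <Ax, y> = <x, A^* y> gives (Ax)^T y = x^T (A^*) y, i.e. x^T A^T y = x^T (A^*) y. Since this holds for all x, y, we must have A^* = A^T. Therefore
A^* =
[[0, 1, -2],
 [-3, -1, -3],
 [3, 2, 2]].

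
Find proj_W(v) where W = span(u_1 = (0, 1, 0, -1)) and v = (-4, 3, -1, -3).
proj_W(v) = (0, 3, 0, -3)

Set up U = [u_1 | ... | u_1] ∈ R^(4×1). The projector onto W = col(U) is P = U (U^T U)^(-1) U^T.
Compute U^T U =
  [2],
and U^T v = (6).
Solve U^T U · c = U^T v for the coefficients: c = (3). The projection is proj_W(v) = U c.
Check: (v - proj_W(v)) · u_1 = 0  (should be 0).
Result: proj_W(v) = (0, 3, 0, -3).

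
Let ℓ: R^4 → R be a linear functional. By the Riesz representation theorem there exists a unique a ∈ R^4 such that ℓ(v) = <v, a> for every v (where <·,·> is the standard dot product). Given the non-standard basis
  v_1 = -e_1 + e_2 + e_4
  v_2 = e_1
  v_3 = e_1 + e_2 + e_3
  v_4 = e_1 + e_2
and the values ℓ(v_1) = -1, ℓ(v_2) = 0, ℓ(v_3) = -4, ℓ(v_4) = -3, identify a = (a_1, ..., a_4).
a = (0, -3, -1, 2)

Write a = (a_1, ..., a_4) in the standard basis. For each basis vector v_i, ℓ(v_i) = <v_i, a> is a linear equation in the a_j's. Collect the n equations into a matrix system V a = ℓ, where row i of V is v_i (expressed in the standard basis). Since V is invertible (lower-triangular with 1s on the diagonal, up to permutation), solve by back-substitution:
  V =
[[-1, 1, 0, 1],
 [1, 0, 0, 0],
 [1, 1, 1, 0],
 [1, 1, 0, 0]]
  V a = (-1, 0, -4, -3)
Solving gives a = (0, -3, -1, 2).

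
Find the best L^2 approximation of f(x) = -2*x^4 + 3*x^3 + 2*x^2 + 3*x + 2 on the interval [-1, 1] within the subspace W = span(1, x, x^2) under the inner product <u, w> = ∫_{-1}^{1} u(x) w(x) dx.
g(x) = 2*x^2/7 + 24*x/5 + 76/35

The best approximation g ∈ W is the orthogonal projection of f onto W. Writing g = a_0 + a_1 x + a_2 x^2, the coefficients solve the normal equations G · a = b where
  G_{ij} = <φ_i, φ_j> and b_i = <f, φ_i>, with φ_0 = 1, φ_1 = x, φ_2 = x^2.
G =
  [2, 0, 2/3]
  [0, 2/3, 0]
  [2/3, 0, 2/5],
b = (68/15, 16/5, 164/105).
Solving gives a_0 = 76/35, a_1 = 24/5, a_2 = 2/7, so
  g(x) = 2*x^2/7 + 24*x/5 + 76/35.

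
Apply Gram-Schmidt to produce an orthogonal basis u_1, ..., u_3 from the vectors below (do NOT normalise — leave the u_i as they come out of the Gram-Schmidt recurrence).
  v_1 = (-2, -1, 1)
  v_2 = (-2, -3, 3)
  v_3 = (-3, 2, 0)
Orthogonal basis:
  u_1 = (-2, -1, 1)
  u_2 = (4/3, -4/3, 4/3)
  u_3 = (0, 1, 1)

Apply the Gram-Schmidt recurrence
  u_1 = v_1
  u_i = v_i − Σ_{j<i} ((v_i · u_j) / (u_j · u_j)) · u_j.

Step by step this gives:
  u_1 = (-2, -1, 1)
  u_2 = (4/3, -4/3, 4/3)
  u_3 = (0, 1, 1)

Orthogonality check:
  u_2 · u_1 = 0 (should be 0)
  u_3 · u_1 = 0 (should be 0)
  u_3 · u_2 = 0 (should be 0)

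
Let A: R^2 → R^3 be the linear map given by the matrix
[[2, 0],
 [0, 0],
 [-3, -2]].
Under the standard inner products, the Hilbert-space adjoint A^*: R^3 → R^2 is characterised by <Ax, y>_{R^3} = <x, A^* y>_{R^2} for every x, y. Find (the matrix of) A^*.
A^* = A^T =
[[2, 0, -3],
 [0, 0, -2]]

For real matrices with standard dot products, the defining identity <Ax, y> = <x, A^* y> gives (Ax)^T y = x^T (A^*) y, i.e. x^T A^T y = x^T (A^*) y. Since this holds for all x, y, we must have A^* = A^T. Therefore
A^* =
[[2, 0, -3],
 [0, 0, -2]].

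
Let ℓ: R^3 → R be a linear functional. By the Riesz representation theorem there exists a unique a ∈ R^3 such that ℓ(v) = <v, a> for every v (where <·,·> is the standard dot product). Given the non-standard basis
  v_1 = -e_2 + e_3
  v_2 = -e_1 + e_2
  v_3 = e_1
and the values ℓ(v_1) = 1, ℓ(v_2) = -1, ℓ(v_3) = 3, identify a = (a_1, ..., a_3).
a = (3, 2, 3)

Write a = (a_1, ..., a_3) in the standard basis. For each basis vector v_i, ℓ(v_i) = <v_i, a> is a linear equation in the a_j's. Collect the n equations into a matrix system V a = ℓ, where row i of V is v_i (expressed in the standard basis). Since V is invertible (lower-triangular with 1s on the diagonal, up to permutation), solve by back-substitution:
  V =
[[0, -1, 1],
 [-1, 1, 0],
 [1, 0, 0]]
  V a = (1, -1, 3)
Solving gives a = (3, 2, 3).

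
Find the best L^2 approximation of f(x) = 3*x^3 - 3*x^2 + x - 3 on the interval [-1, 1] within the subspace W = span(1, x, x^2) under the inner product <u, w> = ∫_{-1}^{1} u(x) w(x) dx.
g(x) = -3*x^2 + 14*x/5 - 3

The best approximation g ∈ W is the orthogonal projection of f onto W. Writing g = a_0 + a_1 x + a_2 x^2, the coefficients solve the normal equations G · a = b where
  G_{ij} = <φ_i, φ_j> and b_i = <f, φ_i>, with φ_0 = 1, φ_1 = x, φ_2 = x^2.
G =
  [2, 0, 2/3]
  [0, 2/3, 0]
  [2/3, 0, 2/5],
b = (-8, 28/15, -16/5).
Solving gives a_0 = -3, a_1 = 14/5, a_2 = -3, so
  g(x) = -3*x^2 + 14*x/5 - 3.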